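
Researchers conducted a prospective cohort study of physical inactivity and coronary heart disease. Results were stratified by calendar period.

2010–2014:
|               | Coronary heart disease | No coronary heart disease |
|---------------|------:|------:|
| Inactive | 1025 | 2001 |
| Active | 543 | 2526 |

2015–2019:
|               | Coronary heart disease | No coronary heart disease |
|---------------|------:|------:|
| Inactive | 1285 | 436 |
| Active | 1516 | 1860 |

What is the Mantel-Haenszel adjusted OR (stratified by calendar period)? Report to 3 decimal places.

2.902

OR_MH = Σ(aᵢdᵢ/nᵢ) / Σ(bᵢcᵢ/nᵢ), where nᵢ is the stratum total.
Stratum 1 (2010–2014): n = 6095; a·d/n = 1025·2526/6095 = 424.7990; b·c/n = 2001·543/6095 = 178.2679
Stratum 2 (2015–2019): n = 5097; a·d/n = 1285·1860/5097 = 468.9229; b·c/n = 436·1516/5097 = 129.6794
OR_MH = (424.7990 + 468.9229) / (178.2679 + 129.6794) = 893.7219 / 307.9473 = 2.90219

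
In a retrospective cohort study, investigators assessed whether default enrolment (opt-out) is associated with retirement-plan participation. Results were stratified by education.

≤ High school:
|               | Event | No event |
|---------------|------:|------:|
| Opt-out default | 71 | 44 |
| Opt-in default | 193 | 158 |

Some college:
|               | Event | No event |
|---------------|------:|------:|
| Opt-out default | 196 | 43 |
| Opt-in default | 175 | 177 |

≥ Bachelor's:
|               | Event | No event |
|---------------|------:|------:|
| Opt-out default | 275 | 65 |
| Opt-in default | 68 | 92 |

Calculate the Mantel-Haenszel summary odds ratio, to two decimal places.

3.35

OR_MH = Σ(aᵢdᵢ/nᵢ) / Σ(bᵢcᵢ/nᵢ), where nᵢ is the stratum total.
Stratum 1 (≤ High school): n = 466; a·d/n = 71·158/466 = 24.0730; b·c/n = 44·193/466 = 18.2232
Stratum 2 (Some college): n = 591; a·d/n = 196·177/591 = 58.7005; b·c/n = 43·175/591 = 12.7327
Stratum 3 (≥ Bachelor's): n = 500; a·d/n = 275·92/500 = 50.6000; b·c/n = 65·68/500 = 8.8400
OR_MH = (24.0730 + 58.7005 + 50.6000) / (18.2232 + 12.7327 + 8.8400) = 133.3735 / 39.7958 = 3.35144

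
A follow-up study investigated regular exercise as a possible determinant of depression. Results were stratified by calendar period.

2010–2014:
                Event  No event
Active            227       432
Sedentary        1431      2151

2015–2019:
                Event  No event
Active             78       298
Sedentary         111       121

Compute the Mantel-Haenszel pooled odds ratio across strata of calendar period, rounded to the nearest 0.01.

OR_MH = Σ(aᵢdᵢ/nᵢ) / Σ(bᵢcᵢ/nᵢ), where nᵢ is the stratum total.
Stratum 1 (2010–2014): n = 4241; a·d/n = 227·2151/4241 = 115.1325; b·c/n = 432·1431/4241 = 145.7656
Stratum 2 (2015–2019): n = 608; a·d/n = 78·121/608 = 15.5230; b·c/n = 298·111/608 = 54.4046
OR_MH = (115.1325 + 15.5230) / (145.7656 + 54.4046) = 130.6555 / 200.1702 = 0.65272

0.65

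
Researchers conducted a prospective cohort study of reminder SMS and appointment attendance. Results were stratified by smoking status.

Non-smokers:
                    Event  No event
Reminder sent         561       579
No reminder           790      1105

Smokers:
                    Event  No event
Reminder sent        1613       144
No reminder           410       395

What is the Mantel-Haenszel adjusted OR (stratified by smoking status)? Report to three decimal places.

OR_MH = Σ(aᵢdᵢ/nᵢ) / Σ(bᵢcᵢ/nᵢ), where nᵢ is the stratum total.
Stratum 1 (Non-smokers): n = 3035; a·d/n = 561·1105/3035 = 204.2521; b·c/n = 579·790/3035 = 150.7117
Stratum 2 (Smokers): n = 2562; a·d/n = 1613·395/2562 = 248.6866; b·c/n = 144·410/2562 = 23.0445
OR_MH = (204.2521 + 248.6866) / (150.7117 + 23.0445) = 452.9386 / 173.7562 = 2.60675

2.607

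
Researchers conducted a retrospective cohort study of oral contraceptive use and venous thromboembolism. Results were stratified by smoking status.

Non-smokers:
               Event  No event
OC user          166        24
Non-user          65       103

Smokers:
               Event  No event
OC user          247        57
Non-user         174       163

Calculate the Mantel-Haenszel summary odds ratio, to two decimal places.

OR_MH = Σ(aᵢdᵢ/nᵢ) / Σ(bᵢcᵢ/nᵢ), where nᵢ is the stratum total.
Stratum 1 (Non-smokers): n = 358; a·d/n = 166·103/358 = 47.7598; b·c/n = 24·65/358 = 4.3575
Stratum 2 (Smokers): n = 641; a·d/n = 247·163/641 = 62.8097; b·c/n = 57·174/641 = 15.4727
OR_MH = (47.7598 + 62.8097) / (4.3575 + 15.4727) = 110.5694 / 19.8302 = 5.57580

5.58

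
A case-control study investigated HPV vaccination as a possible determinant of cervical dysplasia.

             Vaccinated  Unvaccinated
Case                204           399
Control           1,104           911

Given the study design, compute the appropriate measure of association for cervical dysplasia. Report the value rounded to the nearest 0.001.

0.422

Reading the table with exposure as columns: a = 204 (Vaccinated, case), b = 1104 (Vaccinated, non-case), c = 399 (Unvaccinated, case), d = 911.
This is a case-control study: participants were sampled on outcome status, so risks in the source population cannot be estimated directly — relative risk is not valid here. The odds ratio is the appropriate measure.
OR = (a·d)/(b·c) = (204 × 911) / (1104 × 399) = 185844 / 440496 = 0.42190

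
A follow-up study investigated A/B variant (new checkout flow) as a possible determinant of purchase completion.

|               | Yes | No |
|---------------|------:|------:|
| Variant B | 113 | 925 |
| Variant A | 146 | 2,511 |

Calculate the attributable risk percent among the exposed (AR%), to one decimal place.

Cells: a = 113, b = 925, c = 146, d = 2511.
Risk in exposed = 113/1038 = 0.10886; risk in unexposed = 146/2657 = 0.05495.
RR = 0.10886/0.05495 = 1.98116
AR% = (RR − 1)/RR × 100 = (1.98116 − 1)/1.98116 × 100 = 49.5245%

49.5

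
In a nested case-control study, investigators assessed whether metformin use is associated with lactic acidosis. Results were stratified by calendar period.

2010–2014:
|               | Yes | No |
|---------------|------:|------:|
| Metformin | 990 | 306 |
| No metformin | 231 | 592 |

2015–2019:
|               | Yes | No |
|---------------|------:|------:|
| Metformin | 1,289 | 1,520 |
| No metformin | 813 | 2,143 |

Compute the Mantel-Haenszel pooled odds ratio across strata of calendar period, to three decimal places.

3.051

OR_MH = Σ(aᵢdᵢ/nᵢ) / Σ(bᵢcᵢ/nᵢ), where nᵢ is the stratum total.
Stratum 1 (2010–2014): n = 2119; a·d/n = 990·592/2119 = 276.5833; b·c/n = 306·231/2119 = 33.3582
Stratum 2 (2015–2019): n = 5765; a·d/n = 1289·2143/5765 = 479.1547; b·c/n = 1520·813/5765 = 214.3556
OR_MH = (276.5833 + 479.1547) / (33.3582 + 214.3556) = 755.7380 / 247.7138 = 3.05085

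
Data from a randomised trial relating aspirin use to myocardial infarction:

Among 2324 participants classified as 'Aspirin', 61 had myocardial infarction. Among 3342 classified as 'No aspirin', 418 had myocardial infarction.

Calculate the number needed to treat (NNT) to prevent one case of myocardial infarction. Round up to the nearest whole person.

Risk in treated group = 61/2324 = 0.02625; risk in control = 418/3342 = 0.12507.
Absolute risk reduction = 0.12507 − 0.02625 = 0.09883
NNT = 1 / ARR = 1 / 0.09883 = 10.119 → round up → 11

11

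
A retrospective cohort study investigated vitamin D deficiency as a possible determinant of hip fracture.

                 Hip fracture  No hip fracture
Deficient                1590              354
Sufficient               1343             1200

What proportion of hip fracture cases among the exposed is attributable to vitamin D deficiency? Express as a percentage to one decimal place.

Cells: a = 1590, b = 354, c = 1343, d = 1200.
Risk in exposed = 1590/1944 = 0.81790; risk in unexposed = 1343/2543 = 0.52812.
RR = 0.81790/0.52812 = 1.54871
AR% = (RR − 1)/RR × 100 = (1.54871 − 1)/1.54871 × 100 = 35.4303%

35.4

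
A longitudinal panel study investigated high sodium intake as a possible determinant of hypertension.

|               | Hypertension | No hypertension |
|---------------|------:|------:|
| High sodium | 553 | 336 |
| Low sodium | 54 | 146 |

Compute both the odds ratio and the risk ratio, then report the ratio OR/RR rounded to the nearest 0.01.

Cells: a = 553, b = 336, c = 54, d = 146.
OR = (553·146)/(336·54) = 80738/18144 = 4.44985
Risk in exposed = 553/889 = 0.62205; risk in unexposed = 54/200 = 0.27000; RR = 2.30388
OR/RR = 4.44985 / 2.30388 = 1.93146
The outcome is not rare, so the OR lies further from 1 than the RR.

1.93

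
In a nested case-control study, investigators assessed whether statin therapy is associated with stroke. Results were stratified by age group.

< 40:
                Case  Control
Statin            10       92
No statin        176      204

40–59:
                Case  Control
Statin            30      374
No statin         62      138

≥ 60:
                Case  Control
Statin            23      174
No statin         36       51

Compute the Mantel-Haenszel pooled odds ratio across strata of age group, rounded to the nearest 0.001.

0.162

OR_MH = Σ(aᵢdᵢ/nᵢ) / Σ(bᵢcᵢ/nᵢ), where nᵢ is the stratum total.
Stratum 1 (< 40): n = 482; a·d/n = 10·204/482 = 4.2324; b·c/n = 92·176/482 = 33.5934
Stratum 2 (40–59): n = 604; a·d/n = 30·138/604 = 6.8543; b·c/n = 374·62/604 = 38.3907
Stratum 3 (≥ 60): n = 284; a·d/n = 23·51/284 = 4.1303; b·c/n = 174·36/284 = 22.0563
OR_MH = (4.2324 + 6.8543 + 4.1303) / (33.5934 + 38.3907 + 22.0563) = 15.2170 / 94.0404 = 0.16181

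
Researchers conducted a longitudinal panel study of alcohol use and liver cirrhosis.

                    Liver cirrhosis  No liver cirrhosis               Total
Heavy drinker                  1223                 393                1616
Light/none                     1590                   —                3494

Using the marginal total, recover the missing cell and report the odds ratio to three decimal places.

The missing cell is in the unexposed row: 3494 − 1590 = 1904.
So a = 1223, b = 393, c = 1590, d = 1904.
OR = (a·d)/(b·c) = (1223 × 1904) / (393 × 1590) = 2328592 / 624870 = 3.72652

3.727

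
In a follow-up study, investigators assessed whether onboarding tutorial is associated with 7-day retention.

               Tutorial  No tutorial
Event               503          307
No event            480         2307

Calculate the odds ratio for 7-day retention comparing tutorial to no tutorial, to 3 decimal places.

Reading the table with exposure as columns: a = 503 (Tutorial, case), b = 480 (Tutorial, non-case), c = 307 (No tutorial, case), d = 2307.
OR = (a·d)/(b·c) = (503 × 2307) / (480 × 307) = 1160421 / 147360 = 7.87474
The odds of 7-day retention are about 7.87 times as high in the tutorial group.

7.875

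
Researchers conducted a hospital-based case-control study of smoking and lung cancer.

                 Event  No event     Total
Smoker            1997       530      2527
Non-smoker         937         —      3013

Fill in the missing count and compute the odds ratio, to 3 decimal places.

The missing cell is in the unexposed row: 3013 − 937 = 2076.
So a = 1997, b = 530, c = 937, d = 2076.
OR = (a·d)/(b·c) = (1997 × 2076) / (530 × 937) = 4145772 / 496610 = 8.34814

8.348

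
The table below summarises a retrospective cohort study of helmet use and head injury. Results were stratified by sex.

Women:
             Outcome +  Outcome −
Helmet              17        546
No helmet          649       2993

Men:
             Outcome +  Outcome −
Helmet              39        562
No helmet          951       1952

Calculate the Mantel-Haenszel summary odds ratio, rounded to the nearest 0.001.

OR_MH = Σ(aᵢdᵢ/nᵢ) / Σ(bᵢcᵢ/nᵢ), where nᵢ is the stratum total.
Stratum 1 (Women): n = 4205; a·d/n = 17·2993/4205 = 12.1001; b·c/n = 546·649/4205 = 84.2697
Stratum 2 (Men): n = 3504; a·d/n = 39·1952/3504 = 21.7260; b·c/n = 562·951/3504 = 152.5291
OR_MH = (12.1001 + 21.7260) / (84.2697 + 152.5291) = 33.8261 / 236.7988 = 0.14285

0.143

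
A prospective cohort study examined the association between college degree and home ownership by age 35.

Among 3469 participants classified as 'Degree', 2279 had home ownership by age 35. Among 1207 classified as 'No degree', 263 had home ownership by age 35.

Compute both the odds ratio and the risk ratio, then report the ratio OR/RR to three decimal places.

2.280

From the description: a = 2279, b = 1190, c = 263, d = 944.
OR = (2279·944)/(1190·263) = 2151376/312970 = 6.87406
Risk in exposed = 2279/3469 = 0.65696; risk in unexposed = 263/1207 = 0.21790; RR = 3.01503
OR/RR = 6.87406 / 3.01503 = 2.27993
The outcome is not rare, so the OR lies further from 1 than the RR.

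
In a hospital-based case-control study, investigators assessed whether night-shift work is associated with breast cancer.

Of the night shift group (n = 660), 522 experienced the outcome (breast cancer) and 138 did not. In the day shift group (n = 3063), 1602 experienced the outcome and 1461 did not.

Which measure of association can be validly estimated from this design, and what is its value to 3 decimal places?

From the description: a = 522, b = 138, c = 1602, d = 1461.
This is a hospital-based case-control study: participants were sampled on outcome status, so risks in the source population cannot be estimated directly — relative risk is not valid here. The odds ratio is the appropriate measure.
OR = (a·d)/(b·c) = (522 × 1461) / (138 × 1602) = 762642 / 221076 = 3.44968

3.450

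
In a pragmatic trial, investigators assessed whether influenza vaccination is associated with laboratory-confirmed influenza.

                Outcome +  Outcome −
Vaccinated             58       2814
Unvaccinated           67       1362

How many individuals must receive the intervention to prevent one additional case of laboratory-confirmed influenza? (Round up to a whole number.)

Risk in treated group = 58/2872 = 0.02019; risk in control = 67/1429 = 0.04689.
Absolute risk reduction = 0.04689 − 0.02019 = 0.02669
NNT = 1 / ARR = 1 / 0.02669 = 37.466 → round up → 38

38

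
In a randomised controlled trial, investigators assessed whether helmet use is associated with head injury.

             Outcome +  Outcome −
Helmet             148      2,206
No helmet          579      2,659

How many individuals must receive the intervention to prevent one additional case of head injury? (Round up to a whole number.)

Risk in treated group = 148/2354 = 0.06287; risk in control = 579/3238 = 0.17881.
Absolute risk reduction = 0.17881 − 0.06287 = 0.11594
NNT = 1 / ARR = 1 / 0.11594 = 8.625 → round up → 9

9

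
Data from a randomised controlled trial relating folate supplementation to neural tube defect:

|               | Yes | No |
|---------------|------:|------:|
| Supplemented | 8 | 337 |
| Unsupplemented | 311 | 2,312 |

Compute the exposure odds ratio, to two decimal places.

0.18

Cells: a = 8, b = 337, c = 311, d = 2312.
OR = (a·d)/(b·c) = (8 × 2312) / (337 × 311) = 18496 / 104807 = 0.17648
Exposure is associated with lower odds of neural tube defect (OR = 0.18 < 1).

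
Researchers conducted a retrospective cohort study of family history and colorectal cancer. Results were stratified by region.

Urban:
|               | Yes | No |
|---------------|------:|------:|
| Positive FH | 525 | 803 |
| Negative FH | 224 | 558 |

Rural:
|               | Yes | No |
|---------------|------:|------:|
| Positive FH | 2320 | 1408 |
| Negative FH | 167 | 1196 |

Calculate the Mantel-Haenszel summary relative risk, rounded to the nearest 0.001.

3.098

RR_MH = Σ(aᵢ·n₀ᵢ/nᵢ) / Σ(cᵢ·n₁ᵢ/nᵢ), with n₁ᵢ = aᵢ+bᵢ (exposed), n₀ᵢ = cᵢ+dᵢ (unexposed), nᵢ = n₁ᵢ+n₀ᵢ.
Stratum 1 (Urban): n₁ = 1328, n₀ = 782, n = 2110; a·n₀/n = 525·782/2110 = 194.5735; c·n₁/n = 224·1328/2110 = 140.9820
Stratum 2 (Rural): n₁ = 3728, n₀ = 1363, n = 5091; a·n₀/n = 2320·1363/5091 = 621.1275; c·n₁/n = 167·3728/5091 = 122.2895
RR_MH = (194.5735 + 621.1275) / (140.9820 + 122.2895) = 815.7009 / 263.2715 = 3.09833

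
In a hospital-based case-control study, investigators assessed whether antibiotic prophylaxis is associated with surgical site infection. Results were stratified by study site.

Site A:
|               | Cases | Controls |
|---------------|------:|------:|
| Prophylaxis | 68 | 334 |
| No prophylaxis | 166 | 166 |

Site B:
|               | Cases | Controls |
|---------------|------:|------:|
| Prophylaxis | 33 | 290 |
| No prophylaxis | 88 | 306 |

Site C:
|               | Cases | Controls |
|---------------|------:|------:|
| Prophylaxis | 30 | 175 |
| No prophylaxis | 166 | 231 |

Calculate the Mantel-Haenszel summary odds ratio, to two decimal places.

0.26

OR_MH = Σ(aᵢdᵢ/nᵢ) / Σ(bᵢcᵢ/nᵢ), where nᵢ is the stratum total.
Stratum 1 (Site A): n = 734; a·d/n = 68·166/734 = 15.3787; b·c/n = 334·166/734 = 75.5368
Stratum 2 (Site B): n = 717; a·d/n = 33·306/717 = 14.0837; b·c/n = 290·88/717 = 35.5927
Stratum 3 (Site C): n = 602; a·d/n = 30·231/602 = 11.5116; b·c/n = 175·166/602 = 48.2558
OR_MH = (15.3787 + 14.0837 + 11.5116) / (75.5368 + 35.5927 + 48.2558) = 40.9741 / 159.3853 = 0.25708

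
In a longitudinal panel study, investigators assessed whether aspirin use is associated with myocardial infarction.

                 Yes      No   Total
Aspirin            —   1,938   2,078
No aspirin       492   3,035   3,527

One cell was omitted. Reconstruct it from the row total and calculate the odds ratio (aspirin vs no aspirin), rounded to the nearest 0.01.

The missing cell is in the exposed row: 2078 − 1938 = 140.
So a = 140, b = 1938, c = 492, d = 3035.
OR = (a·d)/(b·c) = (140 × 3035) / (1938 × 492) = 424900 / 953496 = 0.44562

0.45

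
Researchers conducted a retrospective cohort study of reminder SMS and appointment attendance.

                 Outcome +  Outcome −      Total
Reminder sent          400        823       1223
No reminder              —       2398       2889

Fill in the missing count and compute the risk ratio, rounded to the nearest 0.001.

1.924

The missing cell is in the unexposed row: 2889 − 2398 = 491.
So a = 400, b = 823, c = 491, d = 2398.
RR = [a/(a+b)] / [c/(c+d)] = (400/1223) / (491/2889) = 0.32706/0.16996 = 1.92442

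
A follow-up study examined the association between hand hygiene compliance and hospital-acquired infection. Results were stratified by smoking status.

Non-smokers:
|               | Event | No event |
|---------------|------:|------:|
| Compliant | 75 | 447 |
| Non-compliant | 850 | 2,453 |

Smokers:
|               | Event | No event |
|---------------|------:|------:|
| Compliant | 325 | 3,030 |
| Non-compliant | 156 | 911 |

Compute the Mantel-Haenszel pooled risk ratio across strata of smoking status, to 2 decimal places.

0.61

RR_MH = Σ(aᵢ·n₀ᵢ/nᵢ) / Σ(cᵢ·n₁ᵢ/nᵢ), with n₁ᵢ = aᵢ+bᵢ (exposed), n₀ᵢ = cᵢ+dᵢ (unexposed), nᵢ = n₁ᵢ+n₀ᵢ.
Stratum 1 (Non-smokers): n₁ = 522, n₀ = 3303, n = 3825; a·n₀/n = 75·3303/3825 = 64.7647; c·n₁/n = 850·522/3825 = 116.0000
Stratum 2 (Smokers): n₁ = 3355, n₀ = 1067, n = 4422; a·n₀/n = 325·1067/4422 = 78.4204; c·n₁/n = 156·3355/4422 = 118.3582
RR_MH = (64.7647 + 78.4204) / (116.0000 + 118.3582) = 143.1851 / 234.3582 = 0.61097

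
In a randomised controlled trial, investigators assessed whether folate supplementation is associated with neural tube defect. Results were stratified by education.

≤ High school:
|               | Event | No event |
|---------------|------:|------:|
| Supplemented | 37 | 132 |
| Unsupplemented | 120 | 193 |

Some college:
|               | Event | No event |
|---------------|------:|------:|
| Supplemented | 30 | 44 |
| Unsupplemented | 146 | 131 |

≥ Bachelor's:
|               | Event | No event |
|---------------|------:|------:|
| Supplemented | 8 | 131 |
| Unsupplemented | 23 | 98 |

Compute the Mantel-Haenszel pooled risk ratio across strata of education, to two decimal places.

RR_MH = Σ(aᵢ·n₀ᵢ/nᵢ) / Σ(cᵢ·n₁ᵢ/nᵢ), with n₁ᵢ = aᵢ+bᵢ (exposed), n₀ᵢ = cᵢ+dᵢ (unexposed), nᵢ = n₁ᵢ+n₀ᵢ.
Stratum 1 (≤ High school): n₁ = 169, n₀ = 313, n = 482; a·n₀/n = 37·313/482 = 24.0270; c·n₁/n = 120·169/482 = 42.0747
Stratum 2 (Some college): n₁ = 74, n₀ = 277, n = 351; a·n₀/n = 30·277/351 = 23.6752; c·n₁/n = 146·74/351 = 30.7806
Stratum 3 (≥ Bachelor's): n₁ = 139, n₀ = 121, n = 260; a·n₀/n = 8·121/260 = 3.7231; c·n₁/n = 23·139/260 = 12.2962
RR_MH = (24.0270 + 23.6752 + 3.7231) / (42.0747 + 30.7806 + 12.2962) = 51.4253 / 85.1515 = 0.60393

0.60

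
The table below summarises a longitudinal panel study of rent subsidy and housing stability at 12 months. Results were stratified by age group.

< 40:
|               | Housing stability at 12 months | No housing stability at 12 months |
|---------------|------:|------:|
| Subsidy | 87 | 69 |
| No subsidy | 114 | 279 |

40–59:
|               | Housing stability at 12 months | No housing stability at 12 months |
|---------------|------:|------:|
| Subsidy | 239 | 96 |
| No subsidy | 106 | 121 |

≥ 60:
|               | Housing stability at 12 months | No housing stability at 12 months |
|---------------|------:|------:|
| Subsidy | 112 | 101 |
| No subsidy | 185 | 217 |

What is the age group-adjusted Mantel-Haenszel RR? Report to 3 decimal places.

1.453

RR_MH = Σ(aᵢ·n₀ᵢ/nᵢ) / Σ(cᵢ·n₁ᵢ/nᵢ), with n₁ᵢ = aᵢ+bᵢ (exposed), n₀ᵢ = cᵢ+dᵢ (unexposed), nᵢ = n₁ᵢ+n₀ᵢ.
Stratum 1 (< 40): n₁ = 156, n₀ = 393, n = 549; a·n₀/n = 87·393/549 = 62.2787; c·n₁/n = 114·156/549 = 32.3934
Stratum 2 (40–59): n₁ = 335, n₀ = 227, n = 562; a·n₀/n = 239·227/562 = 96.5356; c·n₁/n = 106·335/562 = 63.1851
Stratum 3 (≥ 60): n₁ = 213, n₀ = 402, n = 615; a·n₀/n = 112·402/615 = 73.2098; c·n₁/n = 185·213/615 = 64.0732
RR_MH = (62.2787 + 96.5356 + 73.2098) / (32.3934 + 63.1851 + 64.0732) = 232.0240 / 159.6517 = 1.45331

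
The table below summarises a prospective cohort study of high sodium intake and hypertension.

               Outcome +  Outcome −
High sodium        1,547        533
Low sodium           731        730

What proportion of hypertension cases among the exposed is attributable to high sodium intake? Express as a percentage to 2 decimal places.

32.73

Cells: a = 1547, b = 533, c = 731, d = 730.
Risk in exposed = 1547/2080 = 0.74375; risk in unexposed = 731/1461 = 0.50034.
RR = 0.74375/0.50034 = 1.48648
AR% = (RR − 1)/RR × 100 = (1.48648 − 1)/1.48648 × 100 = 32.7271%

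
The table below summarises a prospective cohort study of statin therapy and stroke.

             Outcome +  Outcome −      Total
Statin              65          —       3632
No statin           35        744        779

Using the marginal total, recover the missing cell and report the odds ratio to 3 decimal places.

0.387

The missing cell is in the exposed row: 3632 − 65 = 3567.
So a = 65, b = 3567, c = 35, d = 744.
OR = (a·d)/(b·c) = (65 × 744) / (3567 × 35) = 48360 / 124845 = 0.38736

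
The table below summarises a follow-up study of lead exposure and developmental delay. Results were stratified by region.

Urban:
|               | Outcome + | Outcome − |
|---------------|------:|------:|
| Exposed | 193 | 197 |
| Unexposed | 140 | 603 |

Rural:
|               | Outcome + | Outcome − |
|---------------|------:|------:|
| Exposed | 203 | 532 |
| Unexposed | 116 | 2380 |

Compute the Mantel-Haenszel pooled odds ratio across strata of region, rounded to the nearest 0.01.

5.81

OR_MH = Σ(aᵢdᵢ/nᵢ) / Σ(bᵢcᵢ/nᵢ), where nᵢ is the stratum total.
Stratum 1 (Urban): n = 1133; a·d/n = 193·603/1133 = 102.7176; b·c/n = 197·140/1133 = 24.3425
Stratum 2 (Rural): n = 3231; a·d/n = 203·2380/3231 = 149.5327; b·c/n = 532·116/3231 = 19.1000
OR_MH = (102.7176 + 149.5327) / (24.3425 + 19.1000) = 252.2502 / 43.4424 = 5.80654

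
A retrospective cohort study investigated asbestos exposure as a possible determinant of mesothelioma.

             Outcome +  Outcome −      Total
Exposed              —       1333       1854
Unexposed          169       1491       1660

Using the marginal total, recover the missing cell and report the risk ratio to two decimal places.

The missing cell is in the exposed row: 1854 − 1333 = 521.
So a = 521, b = 1333, c = 169, d = 1491.
RR = [a/(a+b)] / [c/(c+d)] = (521/1854) / (169/1660) = 0.28101/0.10181 = 2.76026

2.76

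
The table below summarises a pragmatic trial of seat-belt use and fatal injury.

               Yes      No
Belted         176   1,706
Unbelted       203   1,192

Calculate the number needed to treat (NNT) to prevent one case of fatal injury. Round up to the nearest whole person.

20

Risk in treated group = 176/1882 = 0.09352; risk in control = 203/1395 = 0.14552.
Absolute risk reduction = 0.14552 − 0.09352 = 0.05200
NNT = 1 / ARR = 1 / 0.05200 = 19.230 → round up → 20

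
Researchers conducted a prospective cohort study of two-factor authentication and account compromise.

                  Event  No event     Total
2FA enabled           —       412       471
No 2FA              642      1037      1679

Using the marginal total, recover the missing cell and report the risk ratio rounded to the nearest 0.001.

0.328

The missing cell is in the exposed row: 471 − 412 = 59.
So a = 59, b = 412, c = 642, d = 1037.
RR = [a/(a+b)] / [c/(c+d)] = (59/471) / (642/1679) = 0.12527/0.38237 = 0.32760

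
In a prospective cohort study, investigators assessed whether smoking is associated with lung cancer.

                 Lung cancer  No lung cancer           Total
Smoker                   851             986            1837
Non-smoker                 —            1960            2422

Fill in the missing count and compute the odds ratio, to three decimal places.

The missing cell is in the unexposed row: 2422 − 1960 = 462.
So a = 851, b = 986, c = 462, d = 1960.
OR = (a·d)/(b·c) = (851 × 1960) / (986 × 462) = 1667960 / 455532 = 3.66156

3.662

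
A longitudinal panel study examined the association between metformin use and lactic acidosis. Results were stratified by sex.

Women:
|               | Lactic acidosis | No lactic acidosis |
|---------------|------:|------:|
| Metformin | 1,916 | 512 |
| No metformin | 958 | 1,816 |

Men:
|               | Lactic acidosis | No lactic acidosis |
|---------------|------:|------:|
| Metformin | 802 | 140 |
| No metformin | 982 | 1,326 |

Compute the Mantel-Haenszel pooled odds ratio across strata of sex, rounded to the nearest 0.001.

OR_MH = Σ(aᵢdᵢ/nᵢ) / Σ(bᵢcᵢ/nᵢ), where nᵢ is the stratum total.
Stratum 1 (Women): n = 5202; a·d/n = 1916·1816/5202 = 668.8689; b·c/n = 512·958/5202 = 94.2899
Stratum 2 (Men): n = 3250; a·d/n = 802·1326/3250 = 327.2160; b·c/n = 140·982/3250 = 42.3015
OR_MH = (668.8689 + 327.2160) / (94.2899 + 42.3015) = 996.0849 / 136.5914 = 7.29244

7.292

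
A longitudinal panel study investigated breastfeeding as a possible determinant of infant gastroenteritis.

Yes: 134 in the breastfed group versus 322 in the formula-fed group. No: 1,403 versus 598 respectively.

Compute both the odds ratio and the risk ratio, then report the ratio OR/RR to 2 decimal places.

0.71

From the description: a = 134, b = 1403, c = 322, d = 598.
OR = (134·598)/(1403·322) = 80132/451766 = 0.17738
Risk in exposed = 134/1537 = 0.08718; risk in unexposed = 322/920 = 0.35000; RR = 0.24909
OR/RR = 0.17738 / 0.24909 = 0.71208
The outcome is not rare, so the OR lies further from 1 than the RR.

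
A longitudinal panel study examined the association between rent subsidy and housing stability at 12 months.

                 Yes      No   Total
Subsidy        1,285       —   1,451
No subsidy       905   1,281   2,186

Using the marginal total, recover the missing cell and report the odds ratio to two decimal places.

10.96

The missing cell is in the exposed row: 1451 − 1285 = 166.
So a = 1285, b = 166, c = 905, d = 1281.
OR = (a·d)/(b·c) = (1285 × 1281) / (166 × 905) = 1646085 / 150230 = 10.95710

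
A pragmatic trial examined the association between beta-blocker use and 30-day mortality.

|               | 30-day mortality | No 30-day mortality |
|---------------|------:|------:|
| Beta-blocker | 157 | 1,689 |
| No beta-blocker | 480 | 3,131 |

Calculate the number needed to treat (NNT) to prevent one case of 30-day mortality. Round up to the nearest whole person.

21

Risk in treated group = 157/1846 = 0.08505; risk in control = 480/3611 = 0.13293.
Absolute risk reduction = 0.13293 − 0.08505 = 0.04788
NNT = 1 / ARR = 1 / 0.04788 = 20.886 → round up → 21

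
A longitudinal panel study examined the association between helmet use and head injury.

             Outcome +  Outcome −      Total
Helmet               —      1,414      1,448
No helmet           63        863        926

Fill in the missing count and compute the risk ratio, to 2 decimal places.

0.35

The missing cell is in the exposed row: 1448 − 1414 = 34.
So a = 34, b = 1414, c = 63, d = 863.
RR = [a/(a+b)] / [c/(c+d)] = (34/1448) / (63/926) = 0.02348/0.06803 = 0.34513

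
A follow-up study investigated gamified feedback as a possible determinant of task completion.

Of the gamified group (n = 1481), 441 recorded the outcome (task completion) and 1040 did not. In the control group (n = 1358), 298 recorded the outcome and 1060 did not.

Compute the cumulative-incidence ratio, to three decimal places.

1.357

From the description: a = 441, b = 1040, c = 298, d = 1060.
Risk in exposed = 441/1481 = 0.29777; risk in unexposed = 298/1358 = 0.21944.
RR = 0.29777 / 0.21944 = 1.35696
The risk among the exposed is 1.36 times that among the unexposed.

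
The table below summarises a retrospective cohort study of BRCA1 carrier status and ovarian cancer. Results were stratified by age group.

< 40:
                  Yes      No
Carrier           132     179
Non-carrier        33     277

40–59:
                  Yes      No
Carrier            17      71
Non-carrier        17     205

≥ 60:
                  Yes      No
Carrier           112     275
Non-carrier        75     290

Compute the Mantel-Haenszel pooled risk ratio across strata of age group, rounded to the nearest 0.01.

2.21

RR_MH = Σ(aᵢ·n₀ᵢ/nᵢ) / Σ(cᵢ·n₁ᵢ/nᵢ), with n₁ᵢ = aᵢ+bᵢ (exposed), n₀ᵢ = cᵢ+dᵢ (unexposed), nᵢ = n₁ᵢ+n₀ᵢ.
Stratum 1 (< 40): n₁ = 311, n₀ = 310, n = 621; a·n₀/n = 132·310/621 = 65.8937; c·n₁/n = 33·311/621 = 16.5266
Stratum 2 (40–59): n₁ = 88, n₀ = 222, n = 310; a·n₀/n = 17·222/310 = 12.1742; c·n₁/n = 17·88/310 = 4.8258
Stratum 3 (≥ 60): n₁ = 387, n₀ = 365, n = 752; a·n₀/n = 112·365/752 = 54.3617; c·n₁/n = 75·387/752 = 38.5971
RR_MH = (65.8937 + 12.1742 + 54.3617) / (16.5266 + 4.8258 + 38.5971) = 132.4296 / 59.9495 = 2.20902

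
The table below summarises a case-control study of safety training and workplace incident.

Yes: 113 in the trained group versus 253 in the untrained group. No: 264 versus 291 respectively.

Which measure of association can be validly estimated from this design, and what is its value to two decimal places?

From the description: a = 113, b = 264, c = 253, d = 291.
This is a case-control study: participants were sampled on outcome status, so risks in the source population cannot be estimated directly — relative risk is not valid here. The odds ratio is the appropriate measure.
OR = (a·d)/(b·c) = (113 × 291) / (264 × 253) = 32883 / 66792 = 0.49232

0.49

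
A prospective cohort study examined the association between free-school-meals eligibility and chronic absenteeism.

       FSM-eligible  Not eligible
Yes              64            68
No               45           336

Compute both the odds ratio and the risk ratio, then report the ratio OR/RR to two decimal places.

2.01

Reading the table with exposure as columns: a = 64 (FSM-eligible, case), b = 45 (FSM-eligible, non-case), c = 68 (Not eligible, case), d = 336.
OR = (64·336)/(45·68) = 21504/3060 = 7.02745
Risk in exposed = 64/109 = 0.58716; risk in unexposed = 68/404 = 0.16832; RR = 3.48840
OR/RR = 7.02745 / 3.48840 = 2.01452
The outcome is not rare, so the OR lies further from 1 than the RR.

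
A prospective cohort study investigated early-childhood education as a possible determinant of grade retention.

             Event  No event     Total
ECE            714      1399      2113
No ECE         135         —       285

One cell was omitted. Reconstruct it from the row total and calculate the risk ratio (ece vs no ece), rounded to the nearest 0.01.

The missing cell is in the unexposed row: 285 − 135 = 150.
So a = 714, b = 1399, c = 135, d = 150.
RR = [a/(a+b)] / [c/(c+d)] = (714/2113) / (135/285) = 0.33791/0.47368 = 0.71336

0.71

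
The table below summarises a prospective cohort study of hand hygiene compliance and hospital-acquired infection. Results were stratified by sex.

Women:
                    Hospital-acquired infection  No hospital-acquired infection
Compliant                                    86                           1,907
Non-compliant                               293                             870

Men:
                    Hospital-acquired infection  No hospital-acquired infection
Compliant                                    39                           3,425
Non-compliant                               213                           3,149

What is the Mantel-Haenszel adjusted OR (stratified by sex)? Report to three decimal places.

OR_MH = Σ(aᵢdᵢ/nᵢ) / Σ(bᵢcᵢ/nᵢ), where nᵢ is the stratum total.
Stratum 1 (Women): n = 3156; a·d/n = 86·870/3156 = 23.7072; b·c/n = 1907·293/3156 = 177.0440
Stratum 2 (Men): n = 6826; a·d/n = 39·3149/6826 = 17.9916; b·c/n = 3425·213/6826 = 106.8745
OR_MH = (23.7072 + 17.9916) / (177.0440 + 106.8745) = 41.6989 / 283.9185 = 0.14687

0.147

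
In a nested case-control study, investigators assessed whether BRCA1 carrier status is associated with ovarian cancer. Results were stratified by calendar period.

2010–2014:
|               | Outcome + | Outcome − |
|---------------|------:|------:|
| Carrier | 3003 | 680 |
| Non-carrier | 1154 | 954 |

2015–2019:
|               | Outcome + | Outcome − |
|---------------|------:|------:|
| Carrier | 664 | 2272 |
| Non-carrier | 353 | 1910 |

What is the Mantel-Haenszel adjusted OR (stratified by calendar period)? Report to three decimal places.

OR_MH = Σ(aᵢdᵢ/nᵢ) / Σ(bᵢcᵢ/nᵢ), where nᵢ is the stratum total.
Stratum 1 (2010–2014): n = 5791; a·d/n = 3003·954/5791 = 494.7094; b·c/n = 680·1154/5791 = 135.5068
Stratum 2 (2015–2019): n = 5199; a·d/n = 664·1910/5199 = 243.9392; b·c/n = 2272·353/5199 = 154.2635
OR_MH = (494.7094 + 243.9392) / (135.5068 + 154.2635) = 738.6486 / 289.7703 = 2.54908

2.549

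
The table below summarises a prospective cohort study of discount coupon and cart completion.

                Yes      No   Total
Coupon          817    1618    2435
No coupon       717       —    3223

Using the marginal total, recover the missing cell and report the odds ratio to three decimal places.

The missing cell is in the unexposed row: 3223 − 717 = 2506.
So a = 817, b = 1618, c = 717, d = 2506.
OR = (a·d)/(b·c) = (817 × 2506) / (1618 × 717) = 2047402 / 1160106 = 1.76484

1.765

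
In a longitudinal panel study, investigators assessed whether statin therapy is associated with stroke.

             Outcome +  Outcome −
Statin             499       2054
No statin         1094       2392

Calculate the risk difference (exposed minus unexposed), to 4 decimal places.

Cells: a = 499, b = 2054, c = 1094, d = 2392.
Risk in exposed = 499/2553 = 0.195456; risk in unexposed = 1094/3486 = 0.313827.
Risk difference = 0.195456 − 0.313827 = -0.118370

-0.1184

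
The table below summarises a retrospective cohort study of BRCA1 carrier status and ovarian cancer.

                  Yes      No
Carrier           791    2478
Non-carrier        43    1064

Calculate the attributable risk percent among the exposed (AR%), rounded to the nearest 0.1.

Cells: a = 791, b = 2478, c = 43, d = 1064.
Risk in exposed = 791/3269 = 0.24197; risk in unexposed = 43/1107 = 0.03884.
RR = 0.24197/0.03884 = 6.22932
AR% = (RR − 1)/RR × 100 = (6.22932 − 1)/6.22932 × 100 = 83.9469%

83.9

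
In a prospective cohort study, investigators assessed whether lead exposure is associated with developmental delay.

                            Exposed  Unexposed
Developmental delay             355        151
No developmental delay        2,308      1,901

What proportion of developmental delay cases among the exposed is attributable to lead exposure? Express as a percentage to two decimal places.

44.80

Reading the table with exposure as columns: a = 355 (Exposed, case), b = 2308 (Exposed, non-case), c = 151 (Unexposed, case), d = 1901.
Risk in exposed = 355/2663 = 0.13331; risk in unexposed = 151/2052 = 0.07359.
RR = 0.13331/0.07359 = 1.81158
AR% = (RR − 1)/RR × 100 = (1.81158 − 1)/1.81158 × 100 = 44.7996%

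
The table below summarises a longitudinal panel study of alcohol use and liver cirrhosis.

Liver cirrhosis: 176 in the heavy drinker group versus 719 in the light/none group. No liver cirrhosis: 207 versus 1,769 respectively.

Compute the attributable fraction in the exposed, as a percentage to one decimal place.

From the description: a = 176, b = 207, c = 719, d = 1769.
Risk in exposed = 176/383 = 0.45953; risk in unexposed = 719/2488 = 0.28899.
RR = 0.45953/0.28899 = 1.59014
AR% = (RR − 1)/RR × 100 = (1.59014 − 1)/1.59014 × 100 = 37.1125%

37.1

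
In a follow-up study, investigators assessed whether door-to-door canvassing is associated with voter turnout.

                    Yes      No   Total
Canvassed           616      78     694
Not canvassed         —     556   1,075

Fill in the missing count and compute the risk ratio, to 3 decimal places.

1.838

The missing cell is in the unexposed row: 1075 − 556 = 519.
So a = 616, b = 78, c = 519, d = 556.
RR = [a/(a+b)] / [c/(c+d)] = (616/694) / (519/1075) = 0.88761/0.48279 = 1.83849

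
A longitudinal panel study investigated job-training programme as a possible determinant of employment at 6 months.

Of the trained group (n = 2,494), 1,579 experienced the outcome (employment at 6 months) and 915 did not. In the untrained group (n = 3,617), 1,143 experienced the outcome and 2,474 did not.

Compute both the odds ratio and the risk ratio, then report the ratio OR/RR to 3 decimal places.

1.864

From the description: a = 1579, b = 915, c = 1143, d = 2474.
OR = (1579·2474)/(915·1143) = 3906446/1045845 = 3.73521
Risk in exposed = 1579/2494 = 0.63312; risk in unexposed = 1143/3617 = 0.31601; RR = 2.00349
OR/RR = 3.73521 / 2.00349 = 1.86435
The outcome is not rare, so the OR lies further from 1 than the RR.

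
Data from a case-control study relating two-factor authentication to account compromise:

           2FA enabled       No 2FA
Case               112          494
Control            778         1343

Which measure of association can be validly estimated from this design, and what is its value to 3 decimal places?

0.391

Reading the table with exposure as columns: a = 112 (2FA enabled, case), b = 778 (2FA enabled, non-case), c = 494 (No 2FA, case), d = 1343.
This is a case-control study: participants were sampled on outcome status, so risks in the source population cannot be estimated directly — relative risk is not valid here. The odds ratio is the appropriate measure.
OR = (a·d)/(b·c) = (112 × 1343) / (778 × 494) = 150416 / 384332 = 0.39137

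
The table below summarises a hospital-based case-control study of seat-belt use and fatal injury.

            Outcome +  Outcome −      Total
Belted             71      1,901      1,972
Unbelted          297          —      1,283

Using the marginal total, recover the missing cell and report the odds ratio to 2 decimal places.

0.12

The missing cell is in the unexposed row: 1283 − 297 = 986.
So a = 71, b = 1901, c = 297, d = 986.
OR = (a·d)/(b·c) = (71 × 986) / (1901 × 297) = 70006 / 564597 = 0.12399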